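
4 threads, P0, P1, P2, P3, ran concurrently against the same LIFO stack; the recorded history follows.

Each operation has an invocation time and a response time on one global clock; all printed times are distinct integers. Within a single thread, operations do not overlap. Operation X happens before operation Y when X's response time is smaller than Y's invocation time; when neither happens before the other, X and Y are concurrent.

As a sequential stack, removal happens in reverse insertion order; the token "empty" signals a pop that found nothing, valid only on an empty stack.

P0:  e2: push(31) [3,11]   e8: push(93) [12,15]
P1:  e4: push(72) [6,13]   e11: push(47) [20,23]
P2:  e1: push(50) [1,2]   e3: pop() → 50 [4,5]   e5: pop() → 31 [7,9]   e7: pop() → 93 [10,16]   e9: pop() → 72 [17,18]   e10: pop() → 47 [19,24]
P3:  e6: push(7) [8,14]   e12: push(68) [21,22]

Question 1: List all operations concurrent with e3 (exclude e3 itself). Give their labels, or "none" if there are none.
e3 spans [4,5]; an op avoiding the whole window 4..5 is ordered, any other is concurrent
e1 [1,2]: before
e2 [3,11]: concurrent
e4 [6,13]: after
e5 [7,9]: after
e6 [8,14]: after
e7 [10,16]: after
e8 [12,15]: after
e9 [17,18]: after
e10 [19,24]: after
e11 [20,23]: after
e12 [21,22]: after

e2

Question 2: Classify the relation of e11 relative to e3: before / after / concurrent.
e11 spans [20,23], e3 spans [4,5]
resp(e3)=5 < inv(e11)=20

after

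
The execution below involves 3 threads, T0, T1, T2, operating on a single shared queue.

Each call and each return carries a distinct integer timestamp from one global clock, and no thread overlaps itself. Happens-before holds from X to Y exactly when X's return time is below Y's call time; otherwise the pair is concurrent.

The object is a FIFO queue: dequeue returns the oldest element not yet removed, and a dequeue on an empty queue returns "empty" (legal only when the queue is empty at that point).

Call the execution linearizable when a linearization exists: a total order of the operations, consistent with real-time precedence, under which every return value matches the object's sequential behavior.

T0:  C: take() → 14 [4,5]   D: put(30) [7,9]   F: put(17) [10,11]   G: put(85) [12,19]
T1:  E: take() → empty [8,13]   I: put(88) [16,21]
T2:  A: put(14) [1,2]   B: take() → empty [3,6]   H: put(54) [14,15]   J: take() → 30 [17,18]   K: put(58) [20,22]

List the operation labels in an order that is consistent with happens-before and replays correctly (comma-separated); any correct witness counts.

A, C, B, E, D, F, G, H, I, J, K

after step 1 (A put(14)): queue <14>
after step 2 (C take() → 14): queue <>
after step 3 (B take() → empty): queue <>
after step 4 (E take() → empty): queue <>
after step 5 (D put(30)): queue <30>
after step 6 (F put(17)): queue <30,17>
after step 7 (G put(85)): queue <30,17,85>
after step 8 (H put(54)): queue <30,17,85,54>
after step 9 (I put(88)): queue <30,17,85,54,88>
after step 10 (J take() → 30): queue <17,85,54,88>
after step 11 (K put(58)): queue <17,85,54,88,58>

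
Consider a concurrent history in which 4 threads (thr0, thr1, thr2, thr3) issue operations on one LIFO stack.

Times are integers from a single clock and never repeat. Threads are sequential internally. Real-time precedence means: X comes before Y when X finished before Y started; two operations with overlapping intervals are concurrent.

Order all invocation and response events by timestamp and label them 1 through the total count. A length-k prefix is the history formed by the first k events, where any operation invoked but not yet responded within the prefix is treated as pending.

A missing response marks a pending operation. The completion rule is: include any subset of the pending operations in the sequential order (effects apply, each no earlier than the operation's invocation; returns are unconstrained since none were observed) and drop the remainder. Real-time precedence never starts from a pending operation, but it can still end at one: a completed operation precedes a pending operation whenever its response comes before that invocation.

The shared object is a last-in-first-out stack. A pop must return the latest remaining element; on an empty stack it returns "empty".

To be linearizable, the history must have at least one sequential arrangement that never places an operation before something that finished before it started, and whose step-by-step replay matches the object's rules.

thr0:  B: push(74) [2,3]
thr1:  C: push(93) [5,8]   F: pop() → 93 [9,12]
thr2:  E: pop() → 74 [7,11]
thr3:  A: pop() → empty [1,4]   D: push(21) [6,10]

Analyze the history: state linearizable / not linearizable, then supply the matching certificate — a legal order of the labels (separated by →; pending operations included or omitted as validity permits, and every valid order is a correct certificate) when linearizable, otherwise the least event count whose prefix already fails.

step 1: A pop() → empty — stack <>
step 2: B push(74) — stack <74>
step 3: C push(93) — stack <74,93>
step 4: F pop() → 93 — stack <74>
step 5: E pop() → 74 — stack <>
step 6: D push(21) — stack <21>

linearizable — witness: A → B → C → F → E → D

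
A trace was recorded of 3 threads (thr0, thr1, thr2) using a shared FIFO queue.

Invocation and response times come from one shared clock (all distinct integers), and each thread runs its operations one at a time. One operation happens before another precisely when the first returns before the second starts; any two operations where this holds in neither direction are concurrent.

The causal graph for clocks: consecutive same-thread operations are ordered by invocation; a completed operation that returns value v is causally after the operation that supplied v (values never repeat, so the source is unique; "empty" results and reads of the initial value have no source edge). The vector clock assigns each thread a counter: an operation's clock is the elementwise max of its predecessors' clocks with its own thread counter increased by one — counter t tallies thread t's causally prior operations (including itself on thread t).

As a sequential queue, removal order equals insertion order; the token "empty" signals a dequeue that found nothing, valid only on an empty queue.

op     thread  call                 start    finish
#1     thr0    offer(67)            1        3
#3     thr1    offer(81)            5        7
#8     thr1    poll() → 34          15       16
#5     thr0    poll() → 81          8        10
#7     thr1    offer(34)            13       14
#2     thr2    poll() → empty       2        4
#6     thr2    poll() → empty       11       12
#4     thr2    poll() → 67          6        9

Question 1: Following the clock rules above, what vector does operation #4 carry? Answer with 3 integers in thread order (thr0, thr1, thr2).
Answer: (1, 0, 2)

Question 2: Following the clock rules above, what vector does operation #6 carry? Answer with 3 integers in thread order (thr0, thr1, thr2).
Answer: (1, 0, 3)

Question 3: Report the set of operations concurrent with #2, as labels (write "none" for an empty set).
Answer: #1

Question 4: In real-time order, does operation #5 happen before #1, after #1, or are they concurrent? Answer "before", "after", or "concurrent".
Answer: after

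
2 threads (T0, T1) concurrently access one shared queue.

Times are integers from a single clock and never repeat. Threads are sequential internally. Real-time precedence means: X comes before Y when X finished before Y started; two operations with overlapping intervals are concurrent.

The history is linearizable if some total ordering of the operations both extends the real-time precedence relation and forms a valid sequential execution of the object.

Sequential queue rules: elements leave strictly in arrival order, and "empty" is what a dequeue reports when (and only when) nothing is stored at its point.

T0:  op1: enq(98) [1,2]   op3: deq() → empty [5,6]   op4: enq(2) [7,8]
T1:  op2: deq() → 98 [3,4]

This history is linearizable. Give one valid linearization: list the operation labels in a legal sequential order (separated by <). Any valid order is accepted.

op1 < op2 < op3 < op4

after step 1 (op1 enq(98)): queue <98>
after step 2 (op2 deq() → 98): queue <>
after step 3 (op3 deq() → empty): queue <>
after step 4 (op4 enq(2)): queue <2>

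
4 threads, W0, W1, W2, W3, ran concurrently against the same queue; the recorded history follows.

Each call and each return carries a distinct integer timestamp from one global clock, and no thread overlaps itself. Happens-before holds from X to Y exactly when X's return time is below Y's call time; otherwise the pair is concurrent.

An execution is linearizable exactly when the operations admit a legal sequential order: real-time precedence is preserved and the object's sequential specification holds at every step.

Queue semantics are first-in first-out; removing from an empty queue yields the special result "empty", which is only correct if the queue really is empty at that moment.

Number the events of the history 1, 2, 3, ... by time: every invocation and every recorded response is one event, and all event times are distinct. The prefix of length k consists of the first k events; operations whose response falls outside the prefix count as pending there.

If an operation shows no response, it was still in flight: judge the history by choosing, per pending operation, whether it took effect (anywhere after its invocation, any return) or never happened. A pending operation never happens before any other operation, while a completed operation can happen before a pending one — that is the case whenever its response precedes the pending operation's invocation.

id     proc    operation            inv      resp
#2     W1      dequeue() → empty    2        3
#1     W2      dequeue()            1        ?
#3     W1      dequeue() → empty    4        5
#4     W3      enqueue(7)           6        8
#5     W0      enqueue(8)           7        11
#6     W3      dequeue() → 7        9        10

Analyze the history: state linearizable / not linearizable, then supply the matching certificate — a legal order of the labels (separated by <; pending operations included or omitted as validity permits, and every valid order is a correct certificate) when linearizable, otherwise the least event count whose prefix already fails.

linearizable — witness: #1 < #2 < #3 < #4 < #5 < #6

step 1: #1 dequeue() (pending, included) — queue <>
step 2: #2 dequeue() → empty — queue <>
step 3: #3 dequeue() → empty — queue <>
step 4: #4 enqueue(7) — queue <7>
step 5: #5 enqueue(8) — queue <7,8>
step 6: #6 dequeue() → 7 — queue <8>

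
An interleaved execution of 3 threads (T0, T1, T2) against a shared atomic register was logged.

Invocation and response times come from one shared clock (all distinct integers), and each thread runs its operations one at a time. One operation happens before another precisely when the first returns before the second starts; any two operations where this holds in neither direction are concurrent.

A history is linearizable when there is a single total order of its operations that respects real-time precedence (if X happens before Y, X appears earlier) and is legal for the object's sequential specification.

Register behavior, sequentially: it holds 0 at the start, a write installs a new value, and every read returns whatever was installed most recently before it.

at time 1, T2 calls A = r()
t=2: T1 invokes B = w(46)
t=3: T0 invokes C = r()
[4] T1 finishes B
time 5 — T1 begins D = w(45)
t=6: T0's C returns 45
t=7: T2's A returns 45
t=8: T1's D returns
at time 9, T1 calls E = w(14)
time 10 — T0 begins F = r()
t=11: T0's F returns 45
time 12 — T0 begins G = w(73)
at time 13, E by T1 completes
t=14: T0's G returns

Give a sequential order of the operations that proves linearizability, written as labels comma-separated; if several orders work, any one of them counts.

1. B w(46), leaving value 46
2. D w(45), leaving value 45
3. A r() → 45, leaving value 45
4. C r() → 45, leaving value 45
5. F r() → 45, leaving value 45
6. E w(14), leaving value 14
7. G w(73), leaving value 73

B, D, A, C, F, E, G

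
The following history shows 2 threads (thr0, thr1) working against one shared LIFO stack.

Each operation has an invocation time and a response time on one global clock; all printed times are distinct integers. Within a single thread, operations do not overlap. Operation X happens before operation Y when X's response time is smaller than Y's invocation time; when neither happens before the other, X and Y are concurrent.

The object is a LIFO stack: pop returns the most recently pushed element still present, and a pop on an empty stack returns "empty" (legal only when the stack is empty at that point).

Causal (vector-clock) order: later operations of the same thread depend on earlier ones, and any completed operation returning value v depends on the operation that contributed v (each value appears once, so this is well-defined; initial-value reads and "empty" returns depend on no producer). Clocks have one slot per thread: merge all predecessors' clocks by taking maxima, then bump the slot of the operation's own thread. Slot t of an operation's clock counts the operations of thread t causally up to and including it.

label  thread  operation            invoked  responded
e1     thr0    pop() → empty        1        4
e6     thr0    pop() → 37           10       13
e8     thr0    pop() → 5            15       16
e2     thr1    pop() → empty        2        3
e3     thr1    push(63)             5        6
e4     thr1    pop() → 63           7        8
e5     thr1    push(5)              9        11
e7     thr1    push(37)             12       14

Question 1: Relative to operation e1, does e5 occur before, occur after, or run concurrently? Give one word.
Answer: after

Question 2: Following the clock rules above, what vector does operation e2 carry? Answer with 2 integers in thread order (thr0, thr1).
Answer: (0, 1)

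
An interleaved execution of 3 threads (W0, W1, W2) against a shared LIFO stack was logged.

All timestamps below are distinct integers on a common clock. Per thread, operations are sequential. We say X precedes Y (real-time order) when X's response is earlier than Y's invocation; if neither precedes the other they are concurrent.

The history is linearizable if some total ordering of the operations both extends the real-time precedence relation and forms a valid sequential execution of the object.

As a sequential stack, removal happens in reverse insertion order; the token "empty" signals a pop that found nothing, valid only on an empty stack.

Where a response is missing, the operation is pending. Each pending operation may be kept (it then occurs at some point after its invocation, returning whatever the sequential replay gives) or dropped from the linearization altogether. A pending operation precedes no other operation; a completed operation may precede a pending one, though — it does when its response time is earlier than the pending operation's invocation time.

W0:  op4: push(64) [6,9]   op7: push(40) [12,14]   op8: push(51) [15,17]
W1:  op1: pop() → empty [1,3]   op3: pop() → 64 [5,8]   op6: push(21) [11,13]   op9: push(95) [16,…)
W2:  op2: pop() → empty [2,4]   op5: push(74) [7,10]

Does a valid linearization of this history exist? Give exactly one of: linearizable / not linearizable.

linearizable

a witness: op1, op2, op4, op3, op5, op6, op7, op8
1. op1 pop() → empty, leaving stack <>
2. op2 pop() → empty, leaving stack <>
3. op4 push(64), leaving stack <64>
4. op3 pop() → 64, leaving stack <>
5. op5 push(74), leaving stack <74>
6. op6 push(21), leaving stack <74,21>
7. op7 push(40), leaving stack <74,21,40>
8. op8 push(51), leaving stack <74,21,40,51>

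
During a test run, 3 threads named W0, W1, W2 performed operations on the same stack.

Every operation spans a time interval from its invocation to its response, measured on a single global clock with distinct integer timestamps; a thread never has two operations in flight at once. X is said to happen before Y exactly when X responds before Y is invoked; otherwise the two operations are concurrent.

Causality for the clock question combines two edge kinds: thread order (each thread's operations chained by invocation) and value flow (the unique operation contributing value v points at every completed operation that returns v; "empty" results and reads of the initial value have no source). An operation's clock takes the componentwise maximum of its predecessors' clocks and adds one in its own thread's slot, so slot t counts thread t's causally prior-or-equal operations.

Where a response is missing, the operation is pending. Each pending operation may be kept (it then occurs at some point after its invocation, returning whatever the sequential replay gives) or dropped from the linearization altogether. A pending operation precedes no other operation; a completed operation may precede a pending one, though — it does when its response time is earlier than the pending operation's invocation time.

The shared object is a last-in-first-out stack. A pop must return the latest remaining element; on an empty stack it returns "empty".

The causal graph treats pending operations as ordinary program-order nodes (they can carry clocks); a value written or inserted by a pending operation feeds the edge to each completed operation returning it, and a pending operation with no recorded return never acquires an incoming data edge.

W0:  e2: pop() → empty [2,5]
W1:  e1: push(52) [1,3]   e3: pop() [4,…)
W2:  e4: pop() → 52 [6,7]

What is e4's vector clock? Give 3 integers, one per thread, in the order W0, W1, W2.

(0, 1, 1)

no predecessors for e1 (invoked 1): W1 increments from zero → (0, 1, 0)
no predecessors for e2 (invoked 2): W0 increments from zero → (1, 0, 0)
merge at e4 (invoked 6): VC(e1)=(0, 1, 0), own-thread bump on W2 → (0, 1, 1)
merge at e3 (invoked 4): VC(e1)=(0, 1, 0), own-thread bump on W1 → (0, 2, 0)
target: VC(e4) = (0, 1, 1)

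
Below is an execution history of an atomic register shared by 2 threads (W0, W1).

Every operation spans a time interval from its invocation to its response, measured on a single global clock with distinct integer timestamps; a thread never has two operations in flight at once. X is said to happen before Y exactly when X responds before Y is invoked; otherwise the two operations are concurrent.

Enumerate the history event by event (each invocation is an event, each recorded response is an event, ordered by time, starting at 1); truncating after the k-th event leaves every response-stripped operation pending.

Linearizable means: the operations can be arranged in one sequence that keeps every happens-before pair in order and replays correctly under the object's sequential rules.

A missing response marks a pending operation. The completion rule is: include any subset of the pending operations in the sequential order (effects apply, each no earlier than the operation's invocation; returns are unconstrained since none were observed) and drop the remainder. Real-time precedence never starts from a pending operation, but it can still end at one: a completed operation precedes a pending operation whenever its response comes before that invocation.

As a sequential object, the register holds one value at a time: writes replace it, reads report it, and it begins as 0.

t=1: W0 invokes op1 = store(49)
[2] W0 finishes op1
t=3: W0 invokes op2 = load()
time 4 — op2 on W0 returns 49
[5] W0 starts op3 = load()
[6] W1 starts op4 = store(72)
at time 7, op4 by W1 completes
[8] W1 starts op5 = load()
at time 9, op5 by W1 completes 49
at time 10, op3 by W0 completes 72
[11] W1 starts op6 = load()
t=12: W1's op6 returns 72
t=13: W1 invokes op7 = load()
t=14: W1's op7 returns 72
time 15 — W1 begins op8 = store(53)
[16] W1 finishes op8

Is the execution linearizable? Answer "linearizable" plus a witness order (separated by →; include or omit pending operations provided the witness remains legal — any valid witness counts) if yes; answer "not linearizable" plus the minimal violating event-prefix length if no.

through event 8 a valid linearization exists; event 9 (op5 responding at time 9) ends that
exactly one order of the 4 completed ops respects real time; the atomic register replay fails
completion choices over the 1 pending operation (op3) were checked; none helps
sample order op1, op2, op4, op5 (pending dropped) stalls at step 4 — op5 load() → 49 has no legal effect

not linearizable — minimal violating prefix: 9 events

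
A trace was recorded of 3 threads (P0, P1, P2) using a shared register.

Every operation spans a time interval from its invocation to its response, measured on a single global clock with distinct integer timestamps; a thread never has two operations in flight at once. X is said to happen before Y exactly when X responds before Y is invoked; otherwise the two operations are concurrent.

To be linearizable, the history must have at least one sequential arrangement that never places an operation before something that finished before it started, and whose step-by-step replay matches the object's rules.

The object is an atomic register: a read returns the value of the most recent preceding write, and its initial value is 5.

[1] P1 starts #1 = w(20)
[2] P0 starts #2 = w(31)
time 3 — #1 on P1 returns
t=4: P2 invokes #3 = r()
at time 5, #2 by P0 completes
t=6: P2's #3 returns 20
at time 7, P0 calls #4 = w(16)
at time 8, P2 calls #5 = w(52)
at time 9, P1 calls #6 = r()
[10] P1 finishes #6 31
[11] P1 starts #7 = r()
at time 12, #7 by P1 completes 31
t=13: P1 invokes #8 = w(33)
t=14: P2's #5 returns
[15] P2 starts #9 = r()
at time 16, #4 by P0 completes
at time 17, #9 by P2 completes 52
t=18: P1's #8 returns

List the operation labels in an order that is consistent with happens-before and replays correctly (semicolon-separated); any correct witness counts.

#1; #3; #2; #6; #7; #4; #5; #9; #8

1. #1 w(20), leaving value 20
2. #3 r() → 20, leaving value 20
3. #2 w(31), leaving value 31
4. #6 r() → 31, leaving value 31
5. #7 r() → 31, leaving value 31
6. #4 w(16), leaving value 16
7. #5 w(52), leaving value 52
8. #9 r() → 52, leaving value 52
9. #8 w(33), leaving value 33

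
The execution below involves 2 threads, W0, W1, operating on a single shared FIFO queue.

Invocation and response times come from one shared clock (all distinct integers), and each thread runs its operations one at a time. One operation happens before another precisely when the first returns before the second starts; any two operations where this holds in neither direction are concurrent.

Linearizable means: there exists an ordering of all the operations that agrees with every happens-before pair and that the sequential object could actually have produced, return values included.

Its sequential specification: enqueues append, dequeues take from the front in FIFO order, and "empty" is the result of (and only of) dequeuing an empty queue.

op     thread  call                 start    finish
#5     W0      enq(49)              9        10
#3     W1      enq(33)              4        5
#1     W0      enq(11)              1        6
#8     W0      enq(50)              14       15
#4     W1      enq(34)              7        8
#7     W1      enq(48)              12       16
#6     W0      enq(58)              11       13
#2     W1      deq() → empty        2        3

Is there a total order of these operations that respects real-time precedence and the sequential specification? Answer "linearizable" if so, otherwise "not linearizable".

linearizable

witness order: #2, #1, #3, #4, #5, #6, #7, #8
step 1: #2 deq() → empty — queue <>
step 2: #1 enq(11) — queue <11>
step 3: #3 enq(33) — queue <11,33>
step 4: #4 enq(34) — queue <11,33,34>
step 5: #5 enq(49) — queue <11,33,34,49>
step 6: #6 enq(58) — queue <11,33,34,49,58>
step 7: #7 enq(48) — queue <11,33,34,49,58,48>
step 8: #8 enq(50) — queue <11,33,34,49,58,48,50>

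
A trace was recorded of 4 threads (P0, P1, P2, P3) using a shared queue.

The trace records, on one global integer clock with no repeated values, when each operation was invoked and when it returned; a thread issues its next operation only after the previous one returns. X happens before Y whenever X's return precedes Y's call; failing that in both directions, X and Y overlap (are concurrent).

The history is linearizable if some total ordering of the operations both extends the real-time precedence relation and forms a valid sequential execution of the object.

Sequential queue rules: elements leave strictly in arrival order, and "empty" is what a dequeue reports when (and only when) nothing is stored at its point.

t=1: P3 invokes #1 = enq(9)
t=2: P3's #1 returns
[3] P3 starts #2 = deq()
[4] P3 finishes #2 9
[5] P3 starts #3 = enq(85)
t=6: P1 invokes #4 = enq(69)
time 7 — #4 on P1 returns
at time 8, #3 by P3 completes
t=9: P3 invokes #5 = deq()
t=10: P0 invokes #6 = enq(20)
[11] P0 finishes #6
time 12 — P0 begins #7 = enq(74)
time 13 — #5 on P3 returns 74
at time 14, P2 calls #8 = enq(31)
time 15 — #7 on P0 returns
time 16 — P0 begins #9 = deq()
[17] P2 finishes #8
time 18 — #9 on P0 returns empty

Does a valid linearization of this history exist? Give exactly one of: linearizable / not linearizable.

events 1..12 are fine; event 13 — the response of #5 at time 13 — makes the prefix non-linearizable
every one of the 4 real-time-consistent orders over 6 completed queue ops fails the sequential spec
no completion choice of the 1 pending operation (#7) rescues it — every subset was tried
take #1, #2, #3, #4, #5, #6 (pending dropped): step 5 already fails, because #5 deq() → 74 cannot occur there
take #1, #2, #3, #4, #6, #5 (pending dropped): step 6 already fails, because #5 deq() → 74 cannot occur there

not linearizable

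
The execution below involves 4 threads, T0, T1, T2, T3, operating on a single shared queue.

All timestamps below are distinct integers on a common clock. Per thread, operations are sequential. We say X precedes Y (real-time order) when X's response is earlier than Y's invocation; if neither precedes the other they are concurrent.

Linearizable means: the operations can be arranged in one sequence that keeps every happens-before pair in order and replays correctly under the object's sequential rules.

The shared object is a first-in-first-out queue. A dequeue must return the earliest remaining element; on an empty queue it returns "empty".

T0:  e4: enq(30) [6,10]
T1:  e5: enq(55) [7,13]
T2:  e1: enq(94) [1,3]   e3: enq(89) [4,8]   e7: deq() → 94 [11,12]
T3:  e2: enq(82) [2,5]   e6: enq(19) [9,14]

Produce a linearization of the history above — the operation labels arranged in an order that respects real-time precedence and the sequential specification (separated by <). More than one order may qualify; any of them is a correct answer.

e1 < e2 < e3 < e4 < e5 < e6 < e7

1. e1 enq(94), leaving queue <94>
2. e2 enq(82), leaving queue <94,82>
3. e3 enq(89), leaving queue <94,82,89>
4. e4 enq(30), leaving queue <94,82,89,30>
5. e5 enq(55), leaving queue <94,82,89,30,55>
6. e6 enq(19), leaving queue <94,82,89,30,55,19>
7. e7 deq() → 94, leaving queue <82,89,30,55,19>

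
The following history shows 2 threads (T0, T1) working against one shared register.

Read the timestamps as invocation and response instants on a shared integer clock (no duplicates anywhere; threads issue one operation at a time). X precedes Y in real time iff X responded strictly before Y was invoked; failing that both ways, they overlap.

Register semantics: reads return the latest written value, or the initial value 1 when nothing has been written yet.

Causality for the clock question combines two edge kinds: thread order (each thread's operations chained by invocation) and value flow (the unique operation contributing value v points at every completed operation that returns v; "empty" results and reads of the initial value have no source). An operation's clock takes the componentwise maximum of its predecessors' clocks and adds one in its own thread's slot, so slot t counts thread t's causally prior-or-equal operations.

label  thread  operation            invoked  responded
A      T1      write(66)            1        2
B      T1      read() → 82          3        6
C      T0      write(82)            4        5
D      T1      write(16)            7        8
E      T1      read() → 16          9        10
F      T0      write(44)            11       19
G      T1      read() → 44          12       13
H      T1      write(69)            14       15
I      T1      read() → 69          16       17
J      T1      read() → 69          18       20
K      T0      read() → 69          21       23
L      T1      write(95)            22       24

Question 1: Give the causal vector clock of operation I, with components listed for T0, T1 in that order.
Answer: (2, 7)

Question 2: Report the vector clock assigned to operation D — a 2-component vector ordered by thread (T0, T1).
Answer: (1, 3)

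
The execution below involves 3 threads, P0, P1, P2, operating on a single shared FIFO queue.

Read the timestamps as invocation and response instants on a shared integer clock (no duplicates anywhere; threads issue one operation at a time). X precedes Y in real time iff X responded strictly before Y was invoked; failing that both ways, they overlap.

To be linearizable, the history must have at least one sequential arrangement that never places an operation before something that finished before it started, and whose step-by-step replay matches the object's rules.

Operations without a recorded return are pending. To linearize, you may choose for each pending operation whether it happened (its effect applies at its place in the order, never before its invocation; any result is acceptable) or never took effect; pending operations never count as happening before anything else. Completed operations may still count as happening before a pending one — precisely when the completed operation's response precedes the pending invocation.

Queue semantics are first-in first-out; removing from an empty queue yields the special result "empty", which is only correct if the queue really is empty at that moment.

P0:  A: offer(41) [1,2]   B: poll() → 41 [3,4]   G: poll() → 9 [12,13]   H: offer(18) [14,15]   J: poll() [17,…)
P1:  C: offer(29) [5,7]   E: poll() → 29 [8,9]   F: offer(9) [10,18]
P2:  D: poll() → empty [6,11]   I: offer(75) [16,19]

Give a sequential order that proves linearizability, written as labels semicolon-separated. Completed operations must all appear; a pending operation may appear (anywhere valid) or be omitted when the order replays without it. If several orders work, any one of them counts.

A; B; C; E; D; F; G; H; I

after step 1 (A offer(41)): queue <41>
after step 2 (B poll() → 41): queue <>
after step 3 (C offer(29)): queue <29>
after step 4 (E poll() → 29): queue <>
after step 5 (D poll() → empty): queue <>
after step 6 (F offer(9)): queue <9>
after step 7 (G poll() → 9): queue <>
after step 8 (H offer(18)): queue <18>
after step 9 (I offer(75)): queue <18,75>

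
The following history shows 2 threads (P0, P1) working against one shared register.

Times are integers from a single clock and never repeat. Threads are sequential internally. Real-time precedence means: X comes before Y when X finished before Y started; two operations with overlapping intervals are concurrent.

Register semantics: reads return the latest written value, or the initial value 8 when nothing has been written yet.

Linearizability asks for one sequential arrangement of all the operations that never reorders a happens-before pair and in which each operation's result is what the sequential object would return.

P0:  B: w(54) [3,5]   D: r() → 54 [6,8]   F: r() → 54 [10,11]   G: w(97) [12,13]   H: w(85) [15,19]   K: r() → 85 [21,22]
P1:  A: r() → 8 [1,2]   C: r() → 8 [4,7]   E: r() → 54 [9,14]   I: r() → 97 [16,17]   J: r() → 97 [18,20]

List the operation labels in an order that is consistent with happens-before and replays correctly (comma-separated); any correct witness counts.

1. A r() → 8, leaving value 8
2. C r() → 8, leaving value 8
3. B w(54), leaving value 54
4. D r() → 54, leaving value 54
5. E r() → 54, leaving value 54
6. F r() → 54, leaving value 54
7. G w(97), leaving value 97
8. I r() → 97, leaving value 97
9. J r() → 97, leaving value 97
10. H w(85), leaving value 85
11. K r() → 85, leaving value 85

A, C, B, D, E, F, G, I, J, H, K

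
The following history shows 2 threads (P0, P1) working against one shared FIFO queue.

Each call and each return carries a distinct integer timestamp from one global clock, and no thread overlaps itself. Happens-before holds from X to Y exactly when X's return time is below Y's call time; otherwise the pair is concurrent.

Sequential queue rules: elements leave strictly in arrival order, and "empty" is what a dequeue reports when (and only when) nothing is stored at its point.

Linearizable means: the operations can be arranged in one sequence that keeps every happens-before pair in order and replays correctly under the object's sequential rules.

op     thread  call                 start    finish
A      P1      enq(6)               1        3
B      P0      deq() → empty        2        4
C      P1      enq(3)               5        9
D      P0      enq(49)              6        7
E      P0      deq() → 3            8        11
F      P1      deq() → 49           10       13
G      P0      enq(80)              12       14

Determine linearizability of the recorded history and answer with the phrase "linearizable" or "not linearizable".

not linearizable

prefix check: 1..12 passes, 1..13 fails once F's time-13 response joins
checked exhaustively: 10 real-time-consistent orders of 6 completed operations, zero legal FIFO queue replays
completion choices over the 1 pending operation (G) were checked; none helps
e.g. A, B, C, D, E, F (pending dropped): illegal at step 2, since B deq() → empty cannot apply there
e.g. A, B, C, D, F, E (pending dropped): illegal at step 2, since B deq() → empty cannot apply there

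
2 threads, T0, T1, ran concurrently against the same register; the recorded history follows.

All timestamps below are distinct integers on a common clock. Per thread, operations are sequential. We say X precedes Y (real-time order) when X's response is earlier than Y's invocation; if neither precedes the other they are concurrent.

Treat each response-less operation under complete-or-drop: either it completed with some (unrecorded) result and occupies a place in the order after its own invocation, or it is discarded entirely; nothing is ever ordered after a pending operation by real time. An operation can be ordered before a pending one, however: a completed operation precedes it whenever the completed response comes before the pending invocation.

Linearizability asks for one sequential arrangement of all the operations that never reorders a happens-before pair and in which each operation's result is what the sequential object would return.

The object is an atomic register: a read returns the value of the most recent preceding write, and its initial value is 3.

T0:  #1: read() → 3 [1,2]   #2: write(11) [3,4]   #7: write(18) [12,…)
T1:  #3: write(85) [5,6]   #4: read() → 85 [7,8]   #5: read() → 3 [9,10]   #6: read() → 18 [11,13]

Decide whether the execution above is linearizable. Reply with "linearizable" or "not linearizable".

through event 9 a valid linearization exists; event 10 (#5 responding at time 10) ends that
a single order respects real time; the 5 completed register operations fail replay along it
e.g. #1, #2, #3, #4, #5: illegal at step 5, since #5 read() → 3 cannot apply there

not linearizable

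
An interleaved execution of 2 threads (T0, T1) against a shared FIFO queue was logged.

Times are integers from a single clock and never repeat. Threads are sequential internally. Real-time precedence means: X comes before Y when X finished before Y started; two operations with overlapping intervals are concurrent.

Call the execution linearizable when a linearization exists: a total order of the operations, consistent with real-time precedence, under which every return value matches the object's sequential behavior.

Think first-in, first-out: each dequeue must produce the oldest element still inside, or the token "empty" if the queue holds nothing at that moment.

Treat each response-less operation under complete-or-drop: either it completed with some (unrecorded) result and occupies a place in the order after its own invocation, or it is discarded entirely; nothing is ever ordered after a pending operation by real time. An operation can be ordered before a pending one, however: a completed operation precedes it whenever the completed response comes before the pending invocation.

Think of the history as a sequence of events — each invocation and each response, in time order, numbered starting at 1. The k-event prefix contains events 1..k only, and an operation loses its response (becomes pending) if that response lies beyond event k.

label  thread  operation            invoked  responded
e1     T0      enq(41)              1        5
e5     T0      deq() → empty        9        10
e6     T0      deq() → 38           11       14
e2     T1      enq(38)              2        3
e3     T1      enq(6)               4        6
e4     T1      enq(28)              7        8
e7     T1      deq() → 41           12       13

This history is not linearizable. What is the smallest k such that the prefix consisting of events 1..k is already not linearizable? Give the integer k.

10

one valid order for events 1..9 is e1, e2, e3, e4:
step 1: e1 enq(41) — queue <41>
step 2: e2 enq(38) — queue <41,38>
step 3: e3 enq(6) — queue <41,38,6>
step 4: e4 enq(28) — queue <41,38,6,28>
adding event 10 (e5 responds at 10) leaves no legal real-time order
e.g. e1, e2, e3, e4, e5: illegal at step 5, since e5 deq() → empty cannot apply there
e.g. e2, e1, e3, e4, e5: illegal at step 5, since e5 deq() → empty cannot apply there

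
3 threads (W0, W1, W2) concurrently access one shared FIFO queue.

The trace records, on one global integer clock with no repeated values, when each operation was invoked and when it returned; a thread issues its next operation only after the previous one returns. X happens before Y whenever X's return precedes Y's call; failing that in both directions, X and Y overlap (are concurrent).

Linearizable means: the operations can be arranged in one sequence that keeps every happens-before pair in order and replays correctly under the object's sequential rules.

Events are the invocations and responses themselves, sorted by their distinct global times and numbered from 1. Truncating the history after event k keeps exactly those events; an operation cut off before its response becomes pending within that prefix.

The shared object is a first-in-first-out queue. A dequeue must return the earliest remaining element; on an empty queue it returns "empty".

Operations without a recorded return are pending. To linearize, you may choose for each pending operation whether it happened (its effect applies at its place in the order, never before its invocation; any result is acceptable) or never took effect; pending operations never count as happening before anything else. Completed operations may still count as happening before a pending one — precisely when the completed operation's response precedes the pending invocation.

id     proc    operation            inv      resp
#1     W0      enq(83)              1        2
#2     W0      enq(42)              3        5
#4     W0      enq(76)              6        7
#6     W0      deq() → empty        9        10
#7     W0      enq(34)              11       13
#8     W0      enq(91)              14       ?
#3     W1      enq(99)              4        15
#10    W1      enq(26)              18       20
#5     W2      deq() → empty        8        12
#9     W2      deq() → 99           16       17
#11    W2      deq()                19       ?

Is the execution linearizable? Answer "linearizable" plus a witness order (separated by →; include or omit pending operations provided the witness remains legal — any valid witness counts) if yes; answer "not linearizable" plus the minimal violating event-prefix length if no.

through event 9 a valid linearization exists; event 10 (#6 responding at time 10) ends that
a single order respects real time; the 4 completed FIFO queue operations fail replay along it
every completion of the 2 pending operations (#3, #5) was checked; none linearizes
take #1, #2, #4, #6 (pending dropped): step 4 already fails, because #6 deq() → empty cannot occur there

not linearizable — minimal violating prefix: 10 events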